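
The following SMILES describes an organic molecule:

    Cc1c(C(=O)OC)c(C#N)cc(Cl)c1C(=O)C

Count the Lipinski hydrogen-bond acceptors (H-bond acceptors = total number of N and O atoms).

N atoms: 1; O atoms: 3.
Lipinski HBA = 1 + 3 = 4.

4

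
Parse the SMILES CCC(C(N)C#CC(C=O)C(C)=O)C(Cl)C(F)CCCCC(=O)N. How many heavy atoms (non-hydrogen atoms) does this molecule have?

24

Every atom symbol written in the SMILES (organic subset) is one heavy atom; implicit H are not written.
Heavy atoms by element → C:17, Cl:1, F:1, N:2, O:3.
Total: 24.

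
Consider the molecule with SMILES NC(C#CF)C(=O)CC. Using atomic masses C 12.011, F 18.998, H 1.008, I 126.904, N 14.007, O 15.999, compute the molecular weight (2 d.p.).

129.13 g/mol

First, the molecular formula is C6H8FNO (counting implicit H from valence).
  C: 6 × 12.011 = 72.066
  F: 1 × 18.998 = 18.998
  H: 8 × 1.008 = 8.064
  N: 1 × 14.007 = 14.007
  O: 1 × 15.999 = 15.999
Sum: 6×12.011 + 1×18.998 + 8×1.008 + 1×14.007 + 1×15.999 = 129.134 → 129.13 g/mol.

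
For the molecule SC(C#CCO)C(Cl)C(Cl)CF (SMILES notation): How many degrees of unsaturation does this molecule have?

2

Molecular formula: C7H9Cl2FOS.
DoU = (2C + 2 + N − H − X) / 2, where X is the halogen count and O/S are ignored.
    = (2·7 + 2 + 0 − 9 − 3) / 2 = 4 / 2 = 2.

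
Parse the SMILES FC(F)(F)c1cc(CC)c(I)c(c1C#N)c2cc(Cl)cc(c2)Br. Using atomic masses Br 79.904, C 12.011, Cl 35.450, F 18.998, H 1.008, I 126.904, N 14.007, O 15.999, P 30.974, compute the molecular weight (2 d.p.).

First, the molecular formula is C16H9BrClF3IN (counting implicit H from valence).
  Br: 1 × 79.904 = 79.904
  C: 16 × 12.011 = 192.176
  Cl: 1 × 35.450 = 35.450
  F: 3 × 18.998 = 56.994
  H: 9 × 1.008 = 9.072
  I: 1 × 126.904 = 126.904
  N: 1 × 14.007 = 14.007
Sum: 1×79.904 + 16×12.011 + 1×35.450 + 3×18.998 + 9×1.008 + 1×126.904 + 1×14.007 = 514.507 → 514.51 g/mol.

514.51 g/mol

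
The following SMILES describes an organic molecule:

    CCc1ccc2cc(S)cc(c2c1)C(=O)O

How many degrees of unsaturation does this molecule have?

Molecular formula: C13H12O2S.
DoU = (2C + 2 + N − H − X) / 2, where X is the halogen count and O/S are ignored.
    = (2·13 + 2 + 0 − 12 − 0) / 2 = 16 / 2 = 8.

8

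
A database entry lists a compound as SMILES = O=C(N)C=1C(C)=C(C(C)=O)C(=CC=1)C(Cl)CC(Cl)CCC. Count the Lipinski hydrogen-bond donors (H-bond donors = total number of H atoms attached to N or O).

2

Donors: find every N or O and count the H atoms it carries.
  atom 1 (O): bond orders sum to 2 → 0 H
  atom 3 (N): bond orders sum to 1 → 2 H
  atom 10 (O): bond orders sum to 2 → 0 H
Lipinski HBD = 2.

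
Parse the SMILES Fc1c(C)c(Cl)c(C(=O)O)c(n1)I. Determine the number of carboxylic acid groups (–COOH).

1

The carboxylic acid motif appears at heavy-atom position 8 in the SMILES.
Carboxylic acid count: 1.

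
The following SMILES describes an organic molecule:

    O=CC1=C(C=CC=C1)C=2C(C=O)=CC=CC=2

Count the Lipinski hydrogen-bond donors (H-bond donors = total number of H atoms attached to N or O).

Donors: find every N or O and count the H atoms it carries.
  atom 1 (O): bond orders sum to 2 → 0 H
  atom 12 (O): bond orders sum to 2 → 0 H
Lipinski HBD = 0.

0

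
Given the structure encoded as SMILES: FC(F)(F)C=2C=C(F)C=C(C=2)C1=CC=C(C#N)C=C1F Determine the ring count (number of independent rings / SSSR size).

2

In SMILES, each pair of matching ring-closure digits denotes one ring-closing bond; the number of such bonds equals the number of independent rings.
Ring-closure bonds here: 2.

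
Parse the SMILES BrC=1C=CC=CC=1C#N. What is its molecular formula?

C7H4BrN

Walk through each heavy atom and fill implicit hydrogens from standard valence (C 4, N 3, O 2, S 2, halogen 1):
  atom 1: Br (halogen, monovalent) → 0 H
  atom 2: C, bond orders sum to 4 (valence 4) → 0 H
  atom 3: C, bond orders sum to 3 (valence 4) → 1 H
  atom 4: C, bond orders sum to 3 (valence 4) → 1 H
  atom 5: C, bond orders sum to 3 (valence 4) → 1 H
  atom 6: C, bond orders sum to 3 (valence 4) → 1 H
  atom 7: C, bond orders sum to 4 (valence 4) → 0 H
  atom 8: C, bond orders sum to 4 (valence 4) → 0 H
  atom 9: N, bond orders sum to 3 (valence 3) → 0 H
Totals → C:7, H:4, Br:1, N:1.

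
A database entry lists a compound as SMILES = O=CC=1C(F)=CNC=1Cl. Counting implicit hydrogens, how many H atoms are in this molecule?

Walk through each heavy atom and fill implicit hydrogens from standard valence (C 4, N 3, O 2, S 2, halogen 1):
  atom 1: O, bond orders sum to 2 (valence 2) → 0 H
  atom 2: C, bond orders sum to 3 (valence 4) → 1 H
  atom 3: C, bond orders sum to 4 (valence 4) → 0 H
  atom 4: C, bond orders sum to 4 (valence 4) → 0 H
  atom 5: F (halogen, monovalent) → 0 H
  atom 6: C, bond orders sum to 3 (valence 4) → 1 H
  atom 7: N, bond orders sum to 2 (valence 3) → 1 H
  atom 8: C, bond orders sum to 4 (valence 4) → 0 H
  atom 9: Cl (halogen, monovalent) → 0 H
Total hydrogens: 3.

3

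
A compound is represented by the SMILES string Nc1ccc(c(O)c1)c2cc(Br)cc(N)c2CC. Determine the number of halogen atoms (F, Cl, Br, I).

Halogen atoms appear at heavy-atom position 12 (1×Br).
Other groups present: 1 hydroxyl, 2 primary amine.
Halogen count: 1.

1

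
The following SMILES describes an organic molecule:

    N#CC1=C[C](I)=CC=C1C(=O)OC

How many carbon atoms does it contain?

9

Count every carbon token in the SMILES (each C, including those in ring-closure positions and inside branches).
Carbon count: 9.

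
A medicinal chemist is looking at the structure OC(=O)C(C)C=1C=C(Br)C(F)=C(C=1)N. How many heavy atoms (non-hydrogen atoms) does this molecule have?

Every atom symbol written in the SMILES (organic subset) is one heavy atom; implicit H are not written.
Heavy atoms by element → Br:1, C:9, F:1, N:1, O:2.
Total: 14.

14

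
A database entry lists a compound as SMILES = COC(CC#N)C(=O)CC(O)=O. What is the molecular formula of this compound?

C7H9NO4

Walk through each heavy atom and fill implicit hydrogens from standard valence (C 4, N 3, O 2, S 2, halogen 1):
  atom 1: C, bond orders sum to 1 (valence 4) → 3 H
  atom 2: O, bond orders sum to 2 (valence 2) → 0 H
  atom 3: C, bond orders sum to 3 (valence 4) → 1 H
  atom 4: C, bond orders sum to 2 (valence 4) → 2 H
  atom 5: C, bond orders sum to 4 (valence 4) → 0 H
  atom 6: N, bond orders sum to 3 (valence 3) → 0 H
  atom 7: C, bond orders sum to 4 (valence 4) → 0 H
  atom 8: O, bond orders sum to 2 (valence 2) → 0 H
  atom 9: C, bond orders sum to 2 (valence 4) → 2 H
  atom 10: C, bond orders sum to 4 (valence 4) → 0 H
  atom 11: O, bond orders sum to 1 (valence 2) → 1 H
  atom 12: O, bond orders sum to 2 (valence 2) → 0 H
Totals → C:7, H:9, N:1, O:4.
In Hill order: C7H9NO4.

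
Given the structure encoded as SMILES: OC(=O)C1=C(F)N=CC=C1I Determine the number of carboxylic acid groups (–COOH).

1

The carboxylic acid motif appears at heavy-atom position 2 in the SMILES.
Carboxylic acid count: 1.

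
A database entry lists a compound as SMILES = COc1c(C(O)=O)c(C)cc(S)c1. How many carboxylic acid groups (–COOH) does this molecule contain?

1

The carboxylic acid motif appears at heavy-atom position 5 in the SMILES.
Other groups present: 1 ether, 1 thiol.
Carboxylic acid count: 1.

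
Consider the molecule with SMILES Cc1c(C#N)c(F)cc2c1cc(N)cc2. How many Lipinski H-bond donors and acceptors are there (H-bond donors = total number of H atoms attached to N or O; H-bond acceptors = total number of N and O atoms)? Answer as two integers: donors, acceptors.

2, 2

Donors: find every N or O and count the H atoms it carries.
  atom 5 (N): bond orders sum to 3 → 0 H
  atom 13 (N): bond orders sum to 1 → 2 H
Lipinski HBD = 2.
Acceptors: N atoms = 2, O atoms = 0 → HBA = 2.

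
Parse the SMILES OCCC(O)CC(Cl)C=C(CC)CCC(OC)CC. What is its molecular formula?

Walk through each heavy atom and fill implicit hydrogens from standard valence (C 4, N 3, O 2, S 2, halogen 1):
  atom 1: O, bond orders sum to 1 (valence 2) → 1 H
  atom 2: C, bond orders sum to 2 (valence 4) → 2 H
  atom 3: C, bond orders sum to 2 (valence 4) → 2 H
  atom 4: C, bond orders sum to 3 (valence 4) → 1 H
  atom 5: O, bond orders sum to 1 (valence 2) → 1 H
  atom 6: C, bond orders sum to 2 (valence 4) → 2 H
  atom 7: C, bond orders sum to 3 (valence 4) → 1 H
  atom 8: Cl (halogen, monovalent) → 0 H
  atom 9: C, bond orders sum to 3 (valence 4) → 1 H
  atom 10: C, bond orders sum to 4 (valence 4) → 0 H
  atom 11: C, bond orders sum to 2 (valence 4) → 2 H
  atom 12: C, bond orders sum to 1 (valence 4) → 3 H
  atom 13: C, bond orders sum to 2 (valence 4) → 2 H
  atom 14: C, bond orders sum to 2 (valence 4) → 2 H
  atom 15: C, bond orders sum to 3 (valence 4) → 1 H
  atom 16: O, bond orders sum to 2 (valence 2) → 0 H
  atom 17: C, bond orders sum to 1 (valence 4) → 3 H
  atom 18: C, bond orders sum to 2 (valence 4) → 2 H
  atom 19: C, bond orders sum to 1 (valence 4) → 3 H
Totals → C:15, H:29, Cl:1, O:3.
In Hill order: C15H29ClO3.

C15H29ClO3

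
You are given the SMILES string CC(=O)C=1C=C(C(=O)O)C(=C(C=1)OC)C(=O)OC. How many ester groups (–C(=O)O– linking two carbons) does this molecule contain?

1

The ester motif appears at heavy-atom position 15 in the SMILES.
Other groups present: 1 carboxylic acid, 1 ether, 1 ketone.
Ester count: 1.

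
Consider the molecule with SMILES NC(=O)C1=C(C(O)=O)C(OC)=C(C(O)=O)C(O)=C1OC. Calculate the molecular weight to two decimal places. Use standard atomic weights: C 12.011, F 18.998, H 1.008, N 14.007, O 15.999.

First, the molecular formula is C11H11NO8 (counting implicit H from valence).
  C: 11 × 12.011 = 132.121
  H: 11 × 1.008 = 11.088
  N: 1 × 14.007 = 14.007
  O: 8 × 15.999 = 127.992
Sum: 11×12.011 + 11×1.008 + 1×14.007 + 8×15.999 = 285.208 → 285.21 g/mol.

285.21 g/mol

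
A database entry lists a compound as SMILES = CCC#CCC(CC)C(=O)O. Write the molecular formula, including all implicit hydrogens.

C9H14O2

Walk through each heavy atom and fill implicit hydrogens from standard valence (C 4, N 3, O 2, S 2, halogen 1):
  atom 1: C, bond orders sum to 1 (valence 4) → 3 H
  atom 2: C, bond orders sum to 2 (valence 4) → 2 H
  atom 3: C, bond orders sum to 4 (valence 4) → 0 H
  atom 4: C, bond orders sum to 4 (valence 4) → 0 H
  atom 5: C, bond orders sum to 2 (valence 4) → 2 H
  atom 6: C, bond orders sum to 3 (valence 4) → 1 H
  atom 7: C, bond orders sum to 2 (valence 4) → 2 H
  atom 8: C, bond orders sum to 1 (valence 4) → 3 H
  atom 9: C, bond orders sum to 4 (valence 4) → 0 H
  atom 10: O, bond orders sum to 2 (valence 2) → 0 H
  atom 11: O, bond orders sum to 1 (valence 2) → 1 H
Totals → C:9, H:14, O:2.
In Hill order: C9H14O2.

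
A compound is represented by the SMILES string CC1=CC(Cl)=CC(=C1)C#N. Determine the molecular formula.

C8H6ClN

Walk through each heavy atom and fill implicit hydrogens from standard valence (C 4, N 3, O 2, S 2, halogen 1):
  atom 1: C, bond orders sum to 1 (valence 4) → 3 H
  atom 2: C, bond orders sum to 4 (valence 4) → 0 H
  atom 3: C, bond orders sum to 3 (valence 4) → 1 H
  atom 4: C, bond orders sum to 4 (valence 4) → 0 H
  atom 5: Cl (halogen, monovalent) → 0 H
  atom 6: C, bond orders sum to 3 (valence 4) → 1 H
  atom 7: C, bond orders sum to 4 (valence 4) → 0 H
  atom 8: C, bond orders sum to 3 (valence 4) → 1 H
  atom 9: C, bond orders sum to 4 (valence 4) → 0 H
  atom 10: N, bond orders sum to 3 (valence 3) → 0 H
Totals → C:8, H:6, Cl:1, N:1.
In Hill order: C8H6ClN.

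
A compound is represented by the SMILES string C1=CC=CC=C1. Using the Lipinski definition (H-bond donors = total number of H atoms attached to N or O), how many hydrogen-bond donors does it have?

0

Donors: find every N or O and count the H atoms it carries.
  (no N or O atoms present)
Lipinski HBD = 0.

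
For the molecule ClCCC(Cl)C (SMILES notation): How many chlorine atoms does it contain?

Scan the SMILES for Cl atoms (remember two-letter symbols like Cl and Br are single atoms).
Chlorine count: 2.

2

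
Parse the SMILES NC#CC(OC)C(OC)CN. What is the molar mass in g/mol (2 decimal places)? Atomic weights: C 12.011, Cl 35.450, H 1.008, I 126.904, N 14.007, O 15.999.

158.20 g/mol

First, the molecular formula is C7H14N2O2 (counting implicit H from valence).
  C: 7 × 12.011 = 84.077
  H: 14 × 1.008 = 14.112
  N: 2 × 14.007 = 28.014
  O: 2 × 15.999 = 31.998
Sum: 7×12.011 + 14×1.008 + 2×14.007 + 2×15.999 = 158.201 → 158.20 g/mol.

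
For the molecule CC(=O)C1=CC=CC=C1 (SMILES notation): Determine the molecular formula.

C8H8O

Walk through each heavy atom and fill implicit hydrogens from standard valence (C 4, N 3, O 2, S 2, halogen 1):
  atom 1: C, bond orders sum to 1 (valence 4) → 3 H
  atom 2: C, bond orders sum to 4 (valence 4) → 0 H
  atom 3: O, bond orders sum to 2 (valence 2) → 0 H
  atom 4: C, bond orders sum to 4 (valence 4) → 0 H
  atom 5: C, bond orders sum to 3 (valence 4) → 1 H
  atom 6: C, bond orders sum to 3 (valence 4) → 1 H
  atom 7: C, bond orders sum to 3 (valence 4) → 1 H
  atom 8: C, bond orders sum to 3 (valence 4) → 1 H
  atom 9: C, bond orders sum to 3 (valence 4) → 1 H
Totals → C:8, H:8, O:1.
In Hill order: C8H8O.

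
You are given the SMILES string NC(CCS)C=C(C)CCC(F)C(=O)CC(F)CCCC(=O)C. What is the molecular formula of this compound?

C17H29F2NO2S

Walk through each heavy atom and fill implicit hydrogens from standard valence (C 4, N 3, O 2, S 2, halogen 1):
  atom 1: N, bond orders sum to 1 (valence 3) → 2 H
  atom 2: C, bond orders sum to 3 (valence 4) → 1 H
  atom 3: C, bond orders sum to 2 (valence 4) → 2 H
  atom 4: C, bond orders sum to 2 (valence 4) → 2 H
  atom 5: S, bond orders sum to 1 (valence 2) → 1 H
  atom 6: C, bond orders sum to 3 (valence 4) → 1 H
  atom 7: C, bond orders sum to 4 (valence 4) → 0 H
  atom 8: C, bond orders sum to 1 (valence 4) → 3 H
  atom 9: C, bond orders sum to 2 (valence 4) → 2 H
  atom 10: C, bond orders sum to 2 (valence 4) → 2 H
  atom 11: C, bond orders sum to 3 (valence 4) → 1 H
  atom 12: F (halogen, monovalent) → 0 H
  atom 13: C, bond orders sum to 4 (valence 4) → 0 H
  atom 14: O, bond orders sum to 2 (valence 2) → 0 H
  atom 15: C, bond orders sum to 2 (valence 4) → 2 H
  atom 16: C, bond orders sum to 3 (valence 4) → 1 H
  atom 17: F (halogen, monovalent) → 0 H
  atom 18: C, bond orders sum to 2 (valence 4) → 2 H
  atom 19: C, bond orders sum to 2 (valence 4) → 2 H
  atom 20: C, bond orders sum to 2 (valence 4) → 2 H
  atom 21: C, bond orders sum to 4 (valence 4) → 0 H
  atom 22: O, bond orders sum to 2 (valence 2) → 0 H
  atom 23: C, bond orders sum to 1 (valence 4) → 3 H
Totals → C:17, H:29, F:2, N:1, O:2, S:1.
In Hill order: C17H29F2NO2S.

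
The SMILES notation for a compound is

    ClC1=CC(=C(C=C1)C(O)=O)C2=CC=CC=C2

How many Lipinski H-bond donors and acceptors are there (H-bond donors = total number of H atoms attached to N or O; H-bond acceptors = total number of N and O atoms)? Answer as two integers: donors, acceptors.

Donors: find every N or O and count the H atoms it carries.
  atom 9 (O): bond orders sum to 1 → 1 H
  atom 10 (O): bond orders sum to 2 → 0 H
Lipinski HBD = 1.
Acceptors: N atoms = 0, O atoms = 2 → HBA = 2.

1, 2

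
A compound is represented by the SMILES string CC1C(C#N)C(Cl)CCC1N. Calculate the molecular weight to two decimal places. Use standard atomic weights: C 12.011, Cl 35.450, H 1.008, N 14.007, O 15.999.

172.66 g/mol

First, the molecular formula is C8H13ClN2 (counting implicit H from valence).
  C: 8 × 12.011 = 96.088
  Cl: 1 × 35.450 = 35.450
  H: 13 × 1.008 = 13.104
  N: 2 × 14.007 = 28.014
Sum: 8×12.011 + 1×35.450 + 13×1.008 + 2×14.007 = 172.656 → 172.66 g/mol.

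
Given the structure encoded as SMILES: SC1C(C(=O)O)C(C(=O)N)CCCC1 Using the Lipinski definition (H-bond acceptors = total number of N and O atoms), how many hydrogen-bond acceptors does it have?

N atoms: 1; O atoms: 3.
Lipinski HBA = 1 + 3 = 4.

4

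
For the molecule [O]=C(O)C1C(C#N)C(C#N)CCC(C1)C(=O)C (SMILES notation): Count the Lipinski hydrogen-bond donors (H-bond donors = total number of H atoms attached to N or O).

Donors: find every N or O and count the H atoms it carries.
  atom 1 (O): bond orders sum to 2 → 0 H
  atom 3 (O): bond orders sum to 1 → 1 H
  atom 7 (N): bond orders sum to 3 → 0 H
  atom 10 (N): bond orders sum to 3 → 0 H
  atom 16 (O): bond orders sum to 2 → 0 H
Lipinski HBD = 1.

1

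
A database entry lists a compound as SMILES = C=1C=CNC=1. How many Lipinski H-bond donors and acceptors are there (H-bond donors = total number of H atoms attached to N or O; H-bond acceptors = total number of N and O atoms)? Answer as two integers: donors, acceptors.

1, 1

Donors: find every N or O and count the H atoms it carries.
  atom 4 (N): bond orders sum to 2 → 1 H
Lipinski HBD = 1.
Acceptors: N atoms = 1, O atoms = 0 → HBA = 1.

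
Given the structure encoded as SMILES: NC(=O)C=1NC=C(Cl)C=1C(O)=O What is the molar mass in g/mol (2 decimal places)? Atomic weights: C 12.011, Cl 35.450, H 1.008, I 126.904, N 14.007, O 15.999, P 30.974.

First, the molecular formula is C6H5ClN2O3 (counting implicit H from valence).
  C: 6 × 12.011 = 72.066
  Cl: 1 × 35.450 = 35.450
  H: 5 × 1.008 = 5.040
  N: 2 × 14.007 = 28.014
  O: 3 × 15.999 = 47.997
Sum: 6×12.011 + 1×35.450 + 5×1.008 + 2×14.007 + 3×15.999 = 188.567 → 188.57 g/mol.

188.57 g/mol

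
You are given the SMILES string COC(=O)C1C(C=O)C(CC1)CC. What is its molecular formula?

Walk through each heavy atom and fill implicit hydrogens from standard valence (C 4, N 3, O 2, S 2, halogen 1):
  atom 1: C, bond orders sum to 1 (valence 4) → 3 H
  atom 2: O, bond orders sum to 2 (valence 2) → 0 H
  atom 3: C, bond orders sum to 4 (valence 4) → 0 H
  atom 4: O, bond orders sum to 2 (valence 2) → 0 H
  atom 5: C, bond orders sum to 3 (valence 4) → 1 H
  atom 6: C, bond orders sum to 3 (valence 4) → 1 H
  atom 7: C, bond orders sum to 3 (valence 4) → 1 H
  atom 8: O, bond orders sum to 2 (valence 2) → 0 H
  atom 9: C, bond orders sum to 3 (valence 4) → 1 H
  atom 10: C, bond orders sum to 2 (valence 4) → 2 H
  atom 11: C, bond orders sum to 2 (valence 4) → 2 H
  atom 12: C, bond orders sum to 2 (valence 4) → 2 H
  atom 13: C, bond orders sum to 1 (valence 4) → 3 H
Totals → C:10, H:16, O:3.
In Hill order: C10H16O3.

C10H16O3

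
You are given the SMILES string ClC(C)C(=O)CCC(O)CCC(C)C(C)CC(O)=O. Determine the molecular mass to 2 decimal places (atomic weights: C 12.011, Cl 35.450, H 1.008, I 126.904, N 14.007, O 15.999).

292.80 g/mol

First, the molecular formula is C14H25ClO4 (counting implicit H from valence).
  C: 14 × 12.011 = 168.154
  Cl: 1 × 35.450 = 35.450
  H: 25 × 1.008 = 25.200
  O: 4 × 15.999 = 63.996
Sum: 14×12.011 + 1×35.450 + 25×1.008 + 4×15.999 = 292.800 → 292.80 g/mol.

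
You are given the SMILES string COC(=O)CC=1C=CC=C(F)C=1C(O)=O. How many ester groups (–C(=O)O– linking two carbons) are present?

1

The ester motif appears at heavy-atom position 3 in the SMILES.
Other groups present: 1 carboxylic acid.
Ester count: 1.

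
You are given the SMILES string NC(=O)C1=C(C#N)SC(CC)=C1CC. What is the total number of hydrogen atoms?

Walk through each heavy atom and fill implicit hydrogens from standard valence (C 4, N 3, O 2, S 2, halogen 1):
  atom 1: N, bond orders sum to 1 (valence 3) → 2 H
  atom 2: C, bond orders sum to 4 (valence 4) → 0 H
  atom 3: O, bond orders sum to 2 (valence 2) → 0 H
  atom 4: C, bond orders sum to 4 (valence 4) → 0 H
  atom 5: C, bond orders sum to 4 (valence 4) → 0 H
  atom 6: C, bond orders sum to 4 (valence 4) → 0 H
  atom 7: N, bond orders sum to 3 (valence 3) → 0 H
  atom 8: S, bond orders sum to 2 (valence 2) → 0 H
  atom 9: C, bond orders sum to 4 (valence 4) → 0 H
  atom 10: C, bond orders sum to 2 (valence 4) → 2 H
  atom 11: C, bond orders sum to 1 (valence 4) → 3 H
  atom 12: C, bond orders sum to 4 (valence 4) → 0 H
  atom 13: C, bond orders sum to 2 (valence 4) → 2 H
  atom 14: C, bond orders sum to 1 (valence 4) → 3 H
Total hydrogens: 12.

12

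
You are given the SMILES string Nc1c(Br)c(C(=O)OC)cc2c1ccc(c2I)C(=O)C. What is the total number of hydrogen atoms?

Walk through each heavy atom and fill implicit hydrogens from standard valence (C 4, N 3, O 2, S 2, halogen 1); for lowercase aromatic atoms, an aromatic c carries 1 H when it has two neighbours and 0 H with three, and aromatic n carries 0 H:
  atom 1: N, bond orders sum to 1 (valence 3) → 2 H
  atom 2: aromatic c, 3 neighbours → 0 H
  atom 3: aromatic c, 3 neighbours → 0 H
  atom 4: Br (halogen, monovalent) → 0 H
  atom 5: aromatic c, 3 neighbours → 0 H
  atom 6: C, bond orders sum to 4 (valence 4) → 0 H
  atom 7: O, bond orders sum to 2 (valence 2) → 0 H
  atom 8: O, bond orders sum to 2 (valence 2) → 0 H
  atom 9: C, bond orders sum to 1 (valence 4) → 3 H
  atom 10: aromatic c, 2 neighbours → 1 H
  atom 11: aromatic c, 3 neighbours → 0 H
  atom 12: aromatic c, 3 neighbours → 0 H
  atom 13: aromatic c, 2 neighbours → 1 H
  atom 14: aromatic c, 2 neighbours → 1 H
  atom 15: aromatic c, 3 neighbours → 0 H
  atom 16: aromatic c, 3 neighbours → 0 H
  atom 17: I (halogen, monovalent) → 0 H
  atom 18: C, bond orders sum to 4 (valence 4) → 0 H
  atom 19: O, bond orders sum to 2 (valence 2) → 0 H
  atom 20: C, bond orders sum to 1 (valence 4) → 3 H
Total hydrogens: 11.

11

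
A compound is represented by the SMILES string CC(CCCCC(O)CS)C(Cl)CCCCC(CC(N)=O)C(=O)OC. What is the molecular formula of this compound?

C18H34ClNO4S

Walk through each heavy atom and fill implicit hydrogens from standard valence (C 4, N 3, O 2, S 2, halogen 1):
  atom 1: C, bond orders sum to 1 (valence 4) → 3 H
  atom 2: C, bond orders sum to 3 (valence 4) → 1 H
  atom 3: C, bond orders sum to 2 (valence 4) → 2 H
  atom 4: C, bond orders sum to 2 (valence 4) → 2 H
  atom 5: C, bond orders sum to 2 (valence 4) → 2 H
  atom 6: C, bond orders sum to 2 (valence 4) → 2 H
  atom 7: C, bond orders sum to 3 (valence 4) → 1 H
  atom 8: O, bond orders sum to 1 (valence 2) → 1 H
  atom 9: C, bond orders sum to 2 (valence 4) → 2 H
  atom 10: S, bond orders sum to 1 (valence 2) → 1 H
  atom 11: C, bond orders sum to 3 (valence 4) → 1 H
  atom 12: Cl (halogen, monovalent) → 0 H
  atom 13: C, bond orders sum to 2 (valence 4) → 2 H
  atom 14: C, bond orders sum to 2 (valence 4) → 2 H
  atom 15: C, bond orders sum to 2 (valence 4) → 2 H
  atom 16: C, bond orders sum to 2 (valence 4) → 2 H
  atom 17: C, bond orders sum to 3 (valence 4) → 1 H
  atom 18: C, bond orders sum to 2 (valence 4) → 2 H
  atom 19: C, bond orders sum to 4 (valence 4) → 0 H
  atom 20: N, bond orders sum to 1 (valence 3) → 2 H
  atom 21: O, bond orders sum to 2 (valence 2) → 0 H
  atom 22: C, bond orders sum to 4 (valence 4) → 0 H
  atom 23: O, bond orders sum to 2 (valence 2) → 0 H
  atom 24: O, bond orders sum to 2 (valence 2) → 0 H
  atom 25: C, bond orders sum to 1 (valence 4) → 3 H
Totals → C:18, H:34, Cl:1, N:1, O:4, S:1.
In Hill order: C18H34ClNO4S.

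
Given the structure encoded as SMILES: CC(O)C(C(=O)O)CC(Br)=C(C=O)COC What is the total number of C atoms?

10

Count every carbon token in the SMILES (each C, including those in ring-closure positions and inside branches).
Carbon count: 10.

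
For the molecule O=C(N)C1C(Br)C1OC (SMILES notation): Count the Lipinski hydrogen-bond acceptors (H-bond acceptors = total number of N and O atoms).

3

N atoms: 1; O atoms: 2.
Lipinski HBA = 1 + 2 = 3.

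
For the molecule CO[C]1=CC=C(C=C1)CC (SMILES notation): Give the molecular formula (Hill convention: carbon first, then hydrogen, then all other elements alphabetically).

C9H12O

Walk through each heavy atom and fill implicit hydrogens from standard valence (C 4, N 3, O 2, S 2, halogen 1):
  atom 1: C, bond orders sum to 1 (valence 4) → 3 H
  atom 2: O, bond orders sum to 2 (valence 2) → 0 H
  atom 3: C with explicit H count 0
  atom 4: C, bond orders sum to 3 (valence 4) → 1 H
  atom 5: C, bond orders sum to 3 (valence 4) → 1 H
  atom 6: C, bond orders sum to 4 (valence 4) → 0 H
  atom 7: C, bond orders sum to 3 (valence 4) → 1 H
  atom 8: C, bond orders sum to 3 (valence 4) → 1 H
  atom 9: C, bond orders sum to 2 (valence 4) → 2 H
  atom 10: C, bond orders sum to 1 (valence 4) → 3 H
Totals → C:9, H:12, O:1.
In Hill order: C9H12O.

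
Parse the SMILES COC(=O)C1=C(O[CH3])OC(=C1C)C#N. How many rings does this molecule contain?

In SMILES, each pair of matching ring-closure digits denotes one ring-closing bond; the number of such bonds equals the number of independent rings.
Ring-closure bonds here: 1.

1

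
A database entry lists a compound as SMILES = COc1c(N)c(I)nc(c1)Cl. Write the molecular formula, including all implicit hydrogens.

C6H6ClIN2O

Walk through each heavy atom and fill implicit hydrogens from standard valence (C 4, N 3, O 2, S 2, halogen 1); for lowercase aromatic atoms, an aromatic c carries 1 H when it has two neighbours and 0 H with three, and aromatic n carries 0 H:
  atom 1: C, bond orders sum to 1 (valence 4) → 3 H
  atom 2: O, bond orders sum to 2 (valence 2) → 0 H
  atom 3: aromatic c, 3 neighbours → 0 H
  atom 4: aromatic c, 3 neighbours → 0 H
  atom 5: N, bond orders sum to 1 (valence 3) → 2 H
  atom 6: aromatic c, 3 neighbours → 0 H
  atom 7: I (halogen, monovalent) → 0 H
  atom 8: aromatic n, 2 neighbours → 0 H
  atom 9: aromatic c, 3 neighbours → 0 H
  atom 10: aromatic c, 2 neighbours → 1 H
  atom 11: Cl (halogen, monovalent) → 0 H
Totals → C:6, H:6, Cl:1, I:1, N:2, O:1.
In Hill order: C6H6ClIN2O.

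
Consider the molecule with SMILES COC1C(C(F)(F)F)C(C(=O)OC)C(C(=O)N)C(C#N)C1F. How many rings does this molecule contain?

In SMILES, each pair of matching ring-closure digits denotes one ring-closing bond; the number of such bonds equals the number of independent rings.
Ring-closure bonds here: 1.

1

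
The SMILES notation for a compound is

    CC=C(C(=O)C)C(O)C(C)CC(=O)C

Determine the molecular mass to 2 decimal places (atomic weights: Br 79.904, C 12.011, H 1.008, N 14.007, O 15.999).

First, the molecular formula is C11H18O3 (counting implicit H from valence).
  C: 11 × 12.011 = 132.121
  H: 18 × 1.008 = 18.144
  O: 3 × 15.999 = 47.997
Sum: 11×12.011 + 18×1.008 + 3×15.999 = 198.262 → 198.26 g/mol.

198.26 g/mol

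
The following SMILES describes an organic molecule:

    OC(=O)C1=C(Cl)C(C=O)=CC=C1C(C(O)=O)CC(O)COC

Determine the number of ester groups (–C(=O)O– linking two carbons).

0

Scan the SMILES for the ester motif — none present.
Groups that are present: 1 aldehyde, 2 carboxylic acid, 1 ether, 1 hydroxyl.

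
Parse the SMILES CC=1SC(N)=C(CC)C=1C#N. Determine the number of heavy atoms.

11

Every atom symbol written in the SMILES (organic subset) is one heavy atom; implicit H are not written.
Heavy atoms by element → C:8, N:2, S:1.
Total: 11.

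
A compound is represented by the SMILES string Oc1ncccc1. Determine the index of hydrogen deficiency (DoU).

Molecular formula: C5H5NO.
DoU = (2C + 2 + N − H − X) / 2, where X is the halogen count and O/S are ignored.
    = (2·5 + 2 + 1 − 5 − 0) / 2 = 8 / 2 = 4.

4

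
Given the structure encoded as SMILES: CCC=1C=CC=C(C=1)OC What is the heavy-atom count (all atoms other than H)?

Every atom symbol written in the SMILES (organic subset) is one heavy atom; implicit H are not written.
Heavy atoms by element → C:9, O:1.
Total: 10.

10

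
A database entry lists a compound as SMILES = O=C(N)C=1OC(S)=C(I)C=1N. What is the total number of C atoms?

5

Count every carbon token in the SMILES (each C, including those in ring-closure positions and inside branches).
Carbon count: 5.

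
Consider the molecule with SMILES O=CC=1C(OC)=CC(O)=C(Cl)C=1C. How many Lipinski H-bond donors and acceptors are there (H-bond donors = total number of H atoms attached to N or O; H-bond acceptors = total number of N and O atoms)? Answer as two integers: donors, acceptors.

Donors: find every N or O and count the H atoms it carries.
  atom 1 (O): bond orders sum to 2 → 0 H
  atom 5 (O): bond orders sum to 2 → 0 H
  atom 9 (O): bond orders sum to 1 → 1 H
Lipinski HBD = 1.
Acceptors: N atoms = 0, O atoms = 3 → HBA = 3.

1, 3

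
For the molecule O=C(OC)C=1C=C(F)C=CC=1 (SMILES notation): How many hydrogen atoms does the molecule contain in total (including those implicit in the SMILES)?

Walk through each heavy atom and fill implicit hydrogens from standard valence (C 4, N 3, O 2, S 2, halogen 1):
  atom 1: O, bond orders sum to 2 (valence 2) → 0 H
  atom 2: C, bond orders sum to 4 (valence 4) → 0 H
  atom 3: O, bond orders sum to 2 (valence 2) → 0 H
  atom 4: C, bond orders sum to 1 (valence 4) → 3 H
  atom 5: C, bond orders sum to 4 (valence 4) → 0 H
  atom 6: C, bond orders sum to 3 (valence 4) → 1 H
  atom 7: C, bond orders sum to 4 (valence 4) → 0 H
  atom 8: F (halogen, monovalent) → 0 H
  atom 9: C, bond orders sum to 3 (valence 4) → 1 H
  atom 10: C, bond orders sum to 3 (valence 4) → 1 H
  atom 11: C, bond orders sum to 3 (valence 4) → 1 H
Total hydrogens: 7.

7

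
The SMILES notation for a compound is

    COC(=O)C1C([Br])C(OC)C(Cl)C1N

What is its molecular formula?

Walk through each heavy atom and fill implicit hydrogens from standard valence (C 4, N 3, O 2, S 2, halogen 1):
  atom 1: C, bond orders sum to 1 (valence 4) → 3 H
  atom 2: O, bond orders sum to 2 (valence 2) → 0 H
  atom 3: C, bond orders sum to 4 (valence 4) → 0 H
  atom 4: O, bond orders sum to 2 (valence 2) → 0 H
  atom 5: C, bond orders sum to 3 (valence 4) → 1 H
  atom 6: C, bond orders sum to 3 (valence 4) → 1 H
  atom 7: Br with explicit H count 0
  atom 8: C, bond orders sum to 3 (valence 4) → 1 H
  atom 9: O, bond orders sum to 2 (valence 2) → 0 H
  atom 10: C, bond orders sum to 1 (valence 4) → 3 H
  atom 11: C, bond orders sum to 3 (valence 4) → 1 H
  atom 12: Cl (halogen, monovalent) → 0 H
  atom 13: C, bond orders sum to 3 (valence 4) → 1 H
  atom 14: N, bond orders sum to 1 (valence 3) → 2 H
Totals → C:8, H:13, Br:1, Cl:1, N:1, O:3.

C8H13BrClNO3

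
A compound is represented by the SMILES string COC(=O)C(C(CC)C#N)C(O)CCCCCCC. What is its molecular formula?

Walk through each heavy atom and fill implicit hydrogens from standard valence (C 4, N 3, O 2, S 2, halogen 1):
  atom 1: C, bond orders sum to 1 (valence 4) → 3 H
  atom 2: O, bond orders sum to 2 (valence 2) → 0 H
  atom 3: C, bond orders sum to 4 (valence 4) → 0 H
  atom 4: O, bond orders sum to 2 (valence 2) → 0 H
  atom 5: C, bond orders sum to 3 (valence 4) → 1 H
  atom 6: C, bond orders sum to 3 (valence 4) → 1 H
  atom 7: C, bond orders sum to 2 (valence 4) → 2 H
  atom 8: C, bond orders sum to 1 (valence 4) → 3 H
  atom 9: C, bond orders sum to 4 (valence 4) → 0 H
  atom 10: N, bond orders sum to 3 (valence 3) → 0 H
  atom 11: C, bond orders sum to 3 (valence 4) → 1 H
  atom 12: O, bond orders sum to 1 (valence 2) → 1 H
  atom 13: C, bond orders sum to 2 (valence 4) → 2 H
  atom 14: C, bond orders sum to 2 (valence 4) → 2 H
  atom 15: C, bond orders sum to 2 (valence 4) → 2 H
  atom 16: C, bond orders sum to 2 (valence 4) → 2 H
  atom 17: C, bond orders sum to 2 (valence 4) → 2 H
  atom 18: C, bond orders sum to 2 (valence 4) → 2 H
  atom 19: C, bond orders sum to 1 (valence 4) → 3 H
Totals → C:15, H:27, N:1, O:3.
In Hill order: C15H27NO3.

C15H27NO3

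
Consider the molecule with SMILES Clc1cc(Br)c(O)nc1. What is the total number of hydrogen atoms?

Walk through each heavy atom and fill implicit hydrogens from standard valence (C 4, N 3, O 2, S 2, halogen 1); for lowercase aromatic atoms, an aromatic c carries 1 H when it has two neighbours and 0 H with three, and aromatic n carries 0 H:
  atom 1: Cl (halogen, monovalent) → 0 H
  atom 2: aromatic c, 3 neighbours → 0 H
  atom 3: aromatic c, 2 neighbours → 1 H
  atom 4: aromatic c, 3 neighbours → 0 H
  atom 5: Br (halogen, monovalent) → 0 H
  atom 6: aromatic c, 3 neighbours → 0 H
  atom 7: O, bond orders sum to 1 (valence 2) → 1 H
  atom 8: aromatic n, 2 neighbours → 0 H
  atom 9: aromatic c, 2 neighbours → 1 H
Total hydrogens: 3.

3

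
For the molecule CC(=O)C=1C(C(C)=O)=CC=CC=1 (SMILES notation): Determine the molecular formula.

C10H10O2

Walk through each heavy atom and fill implicit hydrogens from standard valence (C 4, N 3, O 2, S 2, halogen 1):
  atom 1: C, bond orders sum to 1 (valence 4) → 3 H
  atom 2: C, bond orders sum to 4 (valence 4) → 0 H
  atom 3: O, bond orders sum to 2 (valence 2) → 0 H
  atom 4: C, bond orders sum to 4 (valence 4) → 0 H
  atom 5: C, bond orders sum to 4 (valence 4) → 0 H
  atom 6: C, bond orders sum to 4 (valence 4) → 0 H
  atom 7: C, bond orders sum to 1 (valence 4) → 3 H
  atom 8: O, bond orders sum to 2 (valence 2) → 0 H
  atom 9: C, bond orders sum to 3 (valence 4) → 1 H
  atom 10: C, bond orders sum to 3 (valence 4) → 1 H
  atom 11: C, bond orders sum to 3 (valence 4) → 1 H
  atom 12: C, bond orders sum to 3 (valence 4) → 1 H
Totals → C:10, H:10, O:2.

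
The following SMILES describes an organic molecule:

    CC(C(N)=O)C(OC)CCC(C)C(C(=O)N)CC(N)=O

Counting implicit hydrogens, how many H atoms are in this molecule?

Walk through each heavy atom and fill implicit hydrogens from standard valence (C 4, N 3, O 2, S 2, halogen 1):
  atom 1: C, bond orders sum to 1 (valence 4) → 3 H
  atom 2: C, bond orders sum to 3 (valence 4) → 1 H
  atom 3: C, bond orders sum to 4 (valence 4) → 0 H
  atom 4: N, bond orders sum to 1 (valence 3) → 2 H
  atom 5: O, bond orders sum to 2 (valence 2) → 0 H
  atom 6: C, bond orders sum to 3 (valence 4) → 1 H
  atom 7: O, bond orders sum to 2 (valence 2) → 0 H
  atom 8: C, bond orders sum to 1 (valence 4) → 3 H
  atom 9: C, bond orders sum to 2 (valence 4) → 2 H
  atom 10: C, bond orders sum to 2 (valence 4) → 2 H
  atom 11: C, bond orders sum to 3 (valence 4) → 1 H
  atom 12: C, bond orders sum to 1 (valence 4) → 3 H
  atom 13: C, bond orders sum to 3 (valence 4) → 1 H
  atom 14: C, bond orders sum to 4 (valence 4) → 0 H
  atom 15: O, bond orders sum to 2 (valence 2) → 0 H
  atom 16: N, bond orders sum to 1 (valence 3) → 2 H
  atom 17: C, bond orders sum to 2 (valence 4) → 2 H
  atom 18: C, bond orders sum to 4 (valence 4) → 0 H
  atom 19: N, bond orders sum to 1 (valence 3) → 2 H
  atom 20: O, bond orders sum to 2 (valence 2) → 0 H
Total hydrogens: 25.

25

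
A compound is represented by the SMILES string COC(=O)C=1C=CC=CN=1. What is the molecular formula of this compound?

Walk through each heavy atom and fill implicit hydrogens from standard valence (C 4, N 3, O 2, S 2, halogen 1):
  atom 1: C, bond orders sum to 1 (valence 4) → 3 H
  atom 2: O, bond orders sum to 2 (valence 2) → 0 H
  atom 3: C, bond orders sum to 4 (valence 4) → 0 H
  atom 4: O, bond orders sum to 2 (valence 2) → 0 H
  atom 5: C, bond orders sum to 4 (valence 4) → 0 H
  atom 6: C, bond orders sum to 3 (valence 4) → 1 H
  atom 7: C, bond orders sum to 3 (valence 4) → 1 H
  atom 8: C, bond orders sum to 3 (valence 4) → 1 H
  atom 9: C, bond orders sum to 3 (valence 4) → 1 H
  atom 10: N, bond orders sum to 3 (valence 3) → 0 H
Totals → C:7, H:7, N:1, O:2.

C7H7NO2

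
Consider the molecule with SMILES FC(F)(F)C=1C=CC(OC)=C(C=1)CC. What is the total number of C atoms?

10

Count every carbon token in the SMILES (each C, including those in ring-closure positions and inside branches).
Carbon count: 10.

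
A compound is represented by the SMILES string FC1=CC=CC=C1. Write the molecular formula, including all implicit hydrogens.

C6H5F

Walk through each heavy atom and fill implicit hydrogens from standard valence (C 4, N 3, O 2, S 2, halogen 1):
  atom 1: F (halogen, monovalent) → 0 H
  atom 2: C, bond orders sum to 4 (valence 4) → 0 H
  atom 3: C, bond orders sum to 3 (valence 4) → 1 H
  atom 4: C, bond orders sum to 3 (valence 4) → 1 H
  atom 5: C, bond orders sum to 3 (valence 4) → 1 H
  atom 6: C, bond orders sum to 3 (valence 4) → 1 H
  atom 7: C, bond orders sum to 3 (valence 4) → 1 H
Totals → C:6, H:5, F:1.
In Hill order: C6H5F.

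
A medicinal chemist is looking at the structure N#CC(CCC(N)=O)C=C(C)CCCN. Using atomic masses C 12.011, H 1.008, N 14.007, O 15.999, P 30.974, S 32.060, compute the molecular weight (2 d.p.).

209.29 g/mol

First, the molecular formula is C11H19N3O (counting implicit H from valence).
  C: 11 × 12.011 = 132.121
  H: 19 × 1.008 = 19.152
  N: 3 × 14.007 = 42.021
  O: 1 × 15.999 = 15.999
Sum: 11×12.011 + 19×1.008 + 3×14.007 + 1×15.999 = 209.293 → 209.29 g/mol.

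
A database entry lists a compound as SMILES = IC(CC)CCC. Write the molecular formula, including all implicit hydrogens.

C6H13I

Walk through each heavy atom and fill implicit hydrogens from standard valence (C 4, N 3, O 2, S 2, halogen 1):
  atom 1: I (halogen, monovalent) → 0 H
  atom 2: C, bond orders sum to 3 (valence 4) → 1 H
  atom 3: C, bond orders sum to 2 (valence 4) → 2 H
  atom 4: C, bond orders sum to 1 (valence 4) → 3 H
  atom 5: C, bond orders sum to 2 (valence 4) → 2 H
  atom 6: C, bond orders sum to 2 (valence 4) → 2 H
  atom 7: C, bond orders sum to 1 (valence 4) → 3 H
Totals → C:6, H:13, I:1.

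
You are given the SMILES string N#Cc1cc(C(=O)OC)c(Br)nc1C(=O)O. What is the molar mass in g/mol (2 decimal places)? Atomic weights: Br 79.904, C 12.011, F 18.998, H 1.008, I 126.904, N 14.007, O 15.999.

285.05 g/mol

First, the molecular formula is C9H5BrN2O4 (counting implicit H from valence).
  Br: 1 × 79.904 = 79.904
  C: 9 × 12.011 = 108.099
  H: 5 × 1.008 = 5.040
  N: 2 × 14.007 = 28.014
  O: 4 × 15.999 = 63.996
Sum: 1×79.904 + 9×12.011 + 5×1.008 + 2×14.007 + 4×15.999 = 285.053 → 285.05 g/mol.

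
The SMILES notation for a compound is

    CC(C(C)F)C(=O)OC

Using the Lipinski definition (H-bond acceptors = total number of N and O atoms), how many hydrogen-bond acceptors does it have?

2

N atoms: 0; O atoms: 2.
Lipinski HBA = 0 + 2 = 2.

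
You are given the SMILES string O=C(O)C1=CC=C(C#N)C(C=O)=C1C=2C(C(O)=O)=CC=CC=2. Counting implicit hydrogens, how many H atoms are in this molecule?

Walk through each heavy atom and fill implicit hydrogens from standard valence (C 4, N 3, O 2, S 2, halogen 1):
  atom 1: O, bond orders sum to 2 (valence 2) → 0 H
  atom 2: C, bond orders sum to 4 (valence 4) → 0 H
  atom 3: O, bond orders sum to 1 (valence 2) → 1 H
  atom 4: C, bond orders sum to 4 (valence 4) → 0 H
  atom 5: C, bond orders sum to 3 (valence 4) → 1 H
  atom 6: C, bond orders sum to 3 (valence 4) → 1 H
  atom 7: C, bond orders sum to 4 (valence 4) → 0 H
  atom 8: C, bond orders sum to 4 (valence 4) → 0 H
  atom 9: N, bond orders sum to 3 (valence 3) → 0 H
  atom 10: C, bond orders sum to 4 (valence 4) → 0 H
  atom 11: C, bond orders sum to 3 (valence 4) → 1 H
  atom 12: O, bond orders sum to 2 (valence 2) → 0 H
  atom 13: C, bond orders sum to 4 (valence 4) → 0 H
  atom 14: C, bond orders sum to 4 (valence 4) → 0 H
  atom 15: C, bond orders sum to 4 (valence 4) → 0 H
  atom 16: C, bond orders sum to 4 (valence 4) → 0 H
  atom 17: O, bond orders sum to 1 (valence 2) → 1 H
  atom 18: O, bond orders sum to 2 (valence 2) → 0 H
  atom 19: C, bond orders sum to 3 (valence 4) → 1 H
  atom 20: C, bond orders sum to 3 (valence 4) → 1 H
  atom 21: C, bond orders sum to 3 (valence 4) → 1 H
  atom 22: C, bond orders sum to 3 (valence 4) → 1 H
Total hydrogens: 9.

9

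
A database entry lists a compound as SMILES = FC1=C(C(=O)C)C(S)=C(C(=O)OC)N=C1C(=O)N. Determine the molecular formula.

Walk through each heavy atom and fill implicit hydrogens from standard valence (C 4, N 3, O 2, S 2, halogen 1):
  atom 1: F (halogen, monovalent) → 0 H
  atom 2: C, bond orders sum to 4 (valence 4) → 0 H
  atom 3: C, bond orders sum to 4 (valence 4) → 0 H
  atom 4: C, bond orders sum to 4 (valence 4) → 0 H
  atom 5: O, bond orders sum to 2 (valence 2) → 0 H
  atom 6: C, bond orders sum to 1 (valence 4) → 3 H
  atom 7: C, bond orders sum to 4 (valence 4) → 0 H
  atom 8: S, bond orders sum to 1 (valence 2) → 1 H
  atom 9: C, bond orders sum to 4 (valence 4) → 0 H
  atom 10: C, bond orders sum to 4 (valence 4) → 0 H
  atom 11: O, bond orders sum to 2 (valence 2) → 0 H
  atom 12: O, bond orders sum to 2 (valence 2) → 0 H
  atom 13: C, bond orders sum to 1 (valence 4) → 3 H
  atom 14: N, bond orders sum to 3 (valence 3) → 0 H
  atom 15: C, bond orders sum to 4 (valence 4) → 0 H
  atom 16: C, bond orders sum to 4 (valence 4) → 0 H
  atom 17: O, bond orders sum to 2 (valence 2) → 0 H
  atom 18: N, bond orders sum to 1 (valence 3) → 2 H
Totals → C:10, H:9, F:1, N:2, O:4, S:1.

C10H9FN2O4S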